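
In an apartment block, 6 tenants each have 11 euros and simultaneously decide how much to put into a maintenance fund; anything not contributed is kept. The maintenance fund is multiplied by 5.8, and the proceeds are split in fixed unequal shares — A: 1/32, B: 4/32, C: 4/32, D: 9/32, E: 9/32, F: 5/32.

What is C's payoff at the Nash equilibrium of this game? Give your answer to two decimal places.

26.95 euros

For player j, contributing a unit is worthwhile iff 5.8 × (j's share) ≥ 1, i.e. iff j's share is at least 0.1724.
D and E are above the threshold, contributing 11 each; the remaining 4 contribute 0. Total contributed: 22.
C keeps 11 and receives 5.8 × 22 × 4/32 = 15.95 from the maintenance fund, for a payoff of 26.95.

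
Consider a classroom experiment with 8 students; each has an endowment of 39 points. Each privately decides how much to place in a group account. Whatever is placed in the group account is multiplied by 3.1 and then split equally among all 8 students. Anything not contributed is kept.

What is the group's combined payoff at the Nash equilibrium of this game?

312.00 points

Each contributed unit returns 3.1/8 = 0.3875 to its contributor — below 1 — so contributing 0 is dominant for every player. At the Nash equilibrium everyone keeps their 39, and the group total is 8 × 39 = 312.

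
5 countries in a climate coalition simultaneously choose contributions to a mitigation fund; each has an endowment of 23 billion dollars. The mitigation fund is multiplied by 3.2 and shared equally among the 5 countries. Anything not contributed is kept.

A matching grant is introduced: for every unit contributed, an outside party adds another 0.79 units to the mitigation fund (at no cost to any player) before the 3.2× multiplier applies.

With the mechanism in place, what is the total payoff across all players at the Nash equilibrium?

658.72 billion dollars

Under the mechanism each unit contributed yields 3.2 × 1.79 / 5 = 1.1456 back to its contributor per unit of net cost, which exceeds 1, making full contribution the dominant choice for everyone.
So the Nash equilibrium is full contribution by all 5; the group earns 3.2 × 1.79 × 115 = 658.72.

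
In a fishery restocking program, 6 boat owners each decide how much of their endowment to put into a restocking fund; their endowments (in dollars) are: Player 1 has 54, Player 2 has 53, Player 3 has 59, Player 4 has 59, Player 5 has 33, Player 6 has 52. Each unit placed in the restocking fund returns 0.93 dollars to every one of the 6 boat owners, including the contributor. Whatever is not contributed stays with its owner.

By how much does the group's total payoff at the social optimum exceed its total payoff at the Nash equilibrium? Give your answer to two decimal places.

1419.80 dollars

The private return per contributed unit is 0.93 < 1 for everyone, so the Nash equilibrium is zero contribution and the group total is Σ E_j = 54 + 53 + 59 + 59 + 33 + 52 = 310.
Each contributed unit returns 5.580 to the group, so the social optimum is full contribution by everyone: group total = 5.580 × 310 = 1729.80.
Efficiency loss = (5.580 − 1) × 310 = 1419.80.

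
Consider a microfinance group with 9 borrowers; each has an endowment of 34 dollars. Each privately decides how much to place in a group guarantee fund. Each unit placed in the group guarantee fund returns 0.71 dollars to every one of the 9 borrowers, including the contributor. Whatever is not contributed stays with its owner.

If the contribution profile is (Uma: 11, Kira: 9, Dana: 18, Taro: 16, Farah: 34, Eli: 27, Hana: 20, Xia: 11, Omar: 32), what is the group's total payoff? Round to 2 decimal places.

1265.42 dollars

Total contributed: 11 + 9 + 18 + 16 + 34 + 27 + 20 + 11 + 32 = 178; total kept: 9 × 34 − 178 = 128.
The group guarantee fund pays out 0.71 × 9 × 178 = 1137.42 in aggregate.
Group total = 128 + 1137.42 = 1265.42.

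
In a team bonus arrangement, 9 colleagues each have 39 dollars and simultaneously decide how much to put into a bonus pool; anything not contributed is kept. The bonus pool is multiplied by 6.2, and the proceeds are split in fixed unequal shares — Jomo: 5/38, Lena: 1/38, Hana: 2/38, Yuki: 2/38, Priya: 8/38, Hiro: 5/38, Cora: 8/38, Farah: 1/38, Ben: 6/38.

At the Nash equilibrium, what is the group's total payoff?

A player with share s gets back 6.2·s per unit contributed, so full contribution is dominant for anyone with s > 1/6.2 = 0.1613 and zero contribution is dominant for anyone below.
Priya and Cora are above the threshold, contributing 39 each; the remaining 7 contribute 0. Total contributed: 78.
The bonus pool pays out 6.2 × 78 = 483.60 in total (split across the unequal shares, but the aggregate is all that matters for the group sum).
The 7 free-riders keep 39 each, adding 273. Group total = 273 + 483.60 = 756.60.

756.60 dollars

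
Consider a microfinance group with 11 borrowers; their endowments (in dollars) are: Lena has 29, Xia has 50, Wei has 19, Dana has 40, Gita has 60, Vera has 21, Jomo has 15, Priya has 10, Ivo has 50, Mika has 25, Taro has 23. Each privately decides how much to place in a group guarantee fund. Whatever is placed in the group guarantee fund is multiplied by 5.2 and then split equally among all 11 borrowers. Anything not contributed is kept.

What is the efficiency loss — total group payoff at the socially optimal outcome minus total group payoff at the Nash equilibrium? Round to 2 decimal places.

1436.40 dollars

The private return per contributed unit is 5.2/11 = 0.4727 < 1 for every player regardless of endowment, so the Nash equilibrium is zero contribution and the group total is Σ E_j = 29 + 50 + 19 + 40 + 60 + 21 + 15 + 10 + 50 + 25 + 23 = 342.
Each contributed unit returns 5.200 to the group, so the social optimum is full contribution by everyone: group total = 5.200 × 342 = 1778.40.
Efficiency loss = (5.200 − 1) × 342 = 1436.40.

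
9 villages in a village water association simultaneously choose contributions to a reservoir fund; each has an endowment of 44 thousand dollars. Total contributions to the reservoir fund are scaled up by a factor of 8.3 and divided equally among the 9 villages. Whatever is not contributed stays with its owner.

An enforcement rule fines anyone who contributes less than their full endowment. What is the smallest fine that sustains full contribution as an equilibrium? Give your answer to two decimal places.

Given the others contribute fully, the best deviation is to contribute 0 (any partial contribution still incurs the fine and gives up units whose private return 0.9222 is below 1).
Deviating from 44 to 0 saves 44 thousand dollars but forfeits the deviator's share of the drop in the reservoir fund: 8.3/9 × 44 = 40.58.
So the deviation gain is 44 − 40.58 = 3.42, and the fine must be at least 3.42 thousand dollars to wipe it out.

3.42 thousand dollars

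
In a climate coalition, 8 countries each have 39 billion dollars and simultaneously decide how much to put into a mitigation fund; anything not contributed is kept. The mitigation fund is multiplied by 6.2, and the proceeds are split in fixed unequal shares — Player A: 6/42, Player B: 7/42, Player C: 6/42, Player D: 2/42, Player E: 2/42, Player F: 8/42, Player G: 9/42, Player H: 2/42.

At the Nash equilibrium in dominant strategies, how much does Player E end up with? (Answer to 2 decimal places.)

For player j, contributing a unit is worthwhile iff 6.2 × (j's share) ≥ 1, i.e. iff j's share is at least 0.1613.
The shares above 0.1613 belong to Player B, Player F and Player G, contributing 39 each; the remaining 5 contribute 0. Total contributed: 117.
Player E keeps 39 and receives 6.2 × 117 × 2/42 = 34.54 from the mitigation fund, for a payoff of 73.54.

73.54 billion dollars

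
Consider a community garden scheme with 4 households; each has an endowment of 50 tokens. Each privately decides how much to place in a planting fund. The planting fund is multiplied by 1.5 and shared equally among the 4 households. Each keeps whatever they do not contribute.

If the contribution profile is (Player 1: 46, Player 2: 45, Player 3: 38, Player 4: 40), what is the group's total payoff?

Total contributed: 46 + 45 + 38 + 40 = 169; total kept: 4 × 50 − 169 = 31.
The planting fund pays out 1.5 × 169 = 253.50 in aggregate.
Group total = 31 + 253.50 = 284.50.

284.50 tokens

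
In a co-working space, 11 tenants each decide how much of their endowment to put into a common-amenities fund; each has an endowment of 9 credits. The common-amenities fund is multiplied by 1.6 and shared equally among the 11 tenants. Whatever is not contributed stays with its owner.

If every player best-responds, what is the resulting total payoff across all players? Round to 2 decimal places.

99.00 credits

Each contributed unit returns 1.6/11 = 0.1455 to its contributor — below 1 — so contributing 0 is dominant for every player. At the Nash equilibrium everyone keeps their 9, and the group total is 11 × 9 = 99.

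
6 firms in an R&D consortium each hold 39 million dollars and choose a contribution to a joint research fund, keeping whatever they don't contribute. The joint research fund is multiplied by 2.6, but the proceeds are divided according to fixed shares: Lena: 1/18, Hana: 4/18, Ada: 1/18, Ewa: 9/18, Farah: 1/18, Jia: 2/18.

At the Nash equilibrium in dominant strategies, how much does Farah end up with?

44.63 million dollars

Each unit j contributes comes back to j as 2.6 × (j's share), so j prefers to contribute only if that share exceeds 1/2.6 = 0.3846; otherwise keeping the unit dominates.
Ewa alone (share 9/18) is above the threshold, contributing 39; the remaining 5 contribute 0. Total contributed: 39.
Farah keeps 39 and receives 2.6 × 39 × 1/18 = 5.63 from the joint research fund, for a payoff of 44.63.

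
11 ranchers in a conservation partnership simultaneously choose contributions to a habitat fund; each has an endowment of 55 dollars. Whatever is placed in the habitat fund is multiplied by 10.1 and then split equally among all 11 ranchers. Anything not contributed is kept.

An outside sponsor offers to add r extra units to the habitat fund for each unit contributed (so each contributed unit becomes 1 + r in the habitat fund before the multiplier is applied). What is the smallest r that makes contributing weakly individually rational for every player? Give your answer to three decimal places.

With matching at rate r, one contributed unit becomes (1 + r) in the habitat fund and returns 10.1 × (1 + r) / 11 to the contributor.
Setting this equal to 1: 1 + r = 11/10.1 = 1.0891.
So the minimum matching rate is r = 1.0891 − 1 = 0.089.

0.089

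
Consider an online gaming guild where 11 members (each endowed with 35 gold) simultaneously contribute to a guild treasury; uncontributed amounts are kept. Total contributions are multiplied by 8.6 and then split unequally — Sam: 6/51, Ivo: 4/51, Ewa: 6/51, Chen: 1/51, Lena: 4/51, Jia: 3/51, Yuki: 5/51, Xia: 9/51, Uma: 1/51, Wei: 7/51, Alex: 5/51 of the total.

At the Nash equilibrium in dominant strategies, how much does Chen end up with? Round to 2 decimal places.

58.61 gold

Each unit j contributes comes back to j as 8.6 × (j's share), so j prefers to contribute only if that share exceeds 1/8.6 = 0.1163; otherwise keeping the unit dominates.
The shares above 0.1163 belong to Sam, Ewa, Xia and Wei, contributing 35 each; the remaining 7 contribute 0. Total contributed: 140.
Chen keeps 35 and receives 8.6 × 140 × 1/51 = 23.61 from the guild treasury, for a payoff of 58.61.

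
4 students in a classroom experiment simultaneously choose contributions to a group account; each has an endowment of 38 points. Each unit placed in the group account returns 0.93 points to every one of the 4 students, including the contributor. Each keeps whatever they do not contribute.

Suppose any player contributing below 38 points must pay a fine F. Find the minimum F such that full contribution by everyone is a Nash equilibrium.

Given the others contribute fully, the best deviation is to contribute 0 (any partial contribution still incurs the fine and gives up units whose private return 0.93 is below 1).
Deviating from 38 to 0 saves 38 points but forfeits the deviator's share of the drop in the group account: 0.93 × 38 = 35.34.
So the deviation gain is 38 − 35.34 = 2.66, and the fine must be at least 2.66 points to wipe it out.

2.66 points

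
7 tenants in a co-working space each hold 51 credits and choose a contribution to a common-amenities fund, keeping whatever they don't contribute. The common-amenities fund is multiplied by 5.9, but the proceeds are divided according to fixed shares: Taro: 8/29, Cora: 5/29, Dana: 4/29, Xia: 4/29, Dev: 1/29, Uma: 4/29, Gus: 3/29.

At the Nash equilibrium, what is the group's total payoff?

856.80 credits

Each unit j contributes comes back to j as 5.9 × (j's share), so j prefers to contribute only if that share exceeds 1/5.9 = 0.1695; otherwise keeping the unit dominates.
The shares above 0.1695 belong to Taro and Cora, contributing 51 each; the remaining 5 contribute 0. Total contributed: 102.
The common-amenities fund pays out 5.9 × 102 = 601.80 in total (split across the unequal shares, but the aggregate is all that matters for the group sum).
The 5 free-riders keep 51 each, adding 255. Group total = 255 + 601.80 = 856.80.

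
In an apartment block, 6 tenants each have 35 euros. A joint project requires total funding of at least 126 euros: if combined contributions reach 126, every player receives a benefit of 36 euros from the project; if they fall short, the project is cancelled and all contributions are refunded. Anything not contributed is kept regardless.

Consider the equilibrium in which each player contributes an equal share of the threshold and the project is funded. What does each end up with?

50 euros

Equal share of the threshold: 126/6 = 21.
At this profile no one gains by cutting their contribution: any cut drops the total below 126, the project is cancelled, contributions are refunded, and the deviator ends with 35, which is less than 35 − 21 + 36 = 50. Contributing more than 21 just wastes the excess. So contributing exactly 21 is a best response.
Each player's payoff: 35 − 21 + 36 = 50.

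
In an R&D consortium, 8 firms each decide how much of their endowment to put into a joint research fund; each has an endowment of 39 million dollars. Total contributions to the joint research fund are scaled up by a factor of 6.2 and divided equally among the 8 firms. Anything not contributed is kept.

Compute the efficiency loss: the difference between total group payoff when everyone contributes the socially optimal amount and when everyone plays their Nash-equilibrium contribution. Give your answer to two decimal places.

1622.40 million dollars

Each contributed unit returns 6.2/8 = 0.7750 to its contributor — below 1 — so contributing 0 is dominant for every player. At the Nash equilibrium everyone keeps their 39, and the group total is 8 × 39 = 312.
Each contributed unit returns 6.200 to the group as a whole (0.7750 to each of 8 players), which exceeds 1, so the social optimum is full contribution: group total = 6.200 × 312 = 1934.40.
Efficiency loss = 1934.40 − 312 = 1622.40.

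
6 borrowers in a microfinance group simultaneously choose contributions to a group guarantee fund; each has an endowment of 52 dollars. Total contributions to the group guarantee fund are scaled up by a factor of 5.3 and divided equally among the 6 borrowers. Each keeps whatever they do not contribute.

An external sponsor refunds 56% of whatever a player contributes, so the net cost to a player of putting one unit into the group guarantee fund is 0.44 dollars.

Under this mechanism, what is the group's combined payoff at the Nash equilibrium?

1828.32 dollars

With the mechanism, a contributed unit returns (5.3/6) / 0.44 = 2.0076 per unit of net cost to the contributor — now above 1 — so contributing fully is weakly dominant for every player.
At the Nash equilibrium everyone contributes 52. Group total payoff = 6 × (52 × 0.56 + 5.3 × 52) = 1828.32.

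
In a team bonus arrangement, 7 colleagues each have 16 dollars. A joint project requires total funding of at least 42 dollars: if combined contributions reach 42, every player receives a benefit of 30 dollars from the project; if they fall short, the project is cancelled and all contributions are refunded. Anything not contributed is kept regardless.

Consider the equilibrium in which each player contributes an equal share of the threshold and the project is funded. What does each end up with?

40 dollars

Equal share of the threshold: 42/7 = 6.
At this profile no one gains by cutting their contribution: any cut drops the total below 42, the project is cancelled, contributions are refunded, and the deviator ends with 16, which is less than 16 − 6 + 30 = 40. Contributing more than 6 just wastes the excess. So contributing exactly 6 is a best response.
Each player's payoff: 16 − 6 + 30 = 40.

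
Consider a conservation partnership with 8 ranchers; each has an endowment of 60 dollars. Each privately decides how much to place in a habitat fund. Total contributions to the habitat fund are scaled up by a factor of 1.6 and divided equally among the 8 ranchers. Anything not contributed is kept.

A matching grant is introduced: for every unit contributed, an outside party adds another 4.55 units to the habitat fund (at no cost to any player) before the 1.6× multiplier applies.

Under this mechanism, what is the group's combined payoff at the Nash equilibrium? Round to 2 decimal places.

4262.40 dollars

With the mechanism, a contributed unit returns 1.6 × 5.55 / 8 = 1.1100 per unit of net cost to the contributor — now above 1 — so contributing fully is weakly dominant for every player.
So the Nash equilibrium is full contribution by all 8; the group earns 1.6 × 5.55 × 480 = 4262.40.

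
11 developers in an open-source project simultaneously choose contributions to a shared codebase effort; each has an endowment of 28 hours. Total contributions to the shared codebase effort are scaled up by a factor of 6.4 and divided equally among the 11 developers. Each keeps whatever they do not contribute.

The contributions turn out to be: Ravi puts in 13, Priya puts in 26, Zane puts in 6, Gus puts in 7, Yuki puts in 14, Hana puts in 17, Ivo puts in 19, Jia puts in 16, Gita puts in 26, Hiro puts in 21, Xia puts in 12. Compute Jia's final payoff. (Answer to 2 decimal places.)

Total contributed: 13 + 26 + 6 + 7 + 14 + 17 + 19 + 16 + 26 + 21 + 12 = 177.
Each receives 6.4 × 177 / 11 = 102.98 from the shared codebase effort.
Jia keeps 28 − 16 = 12, so Jia's payoff is 12 + 102.98 = 114.98.

114.98 hours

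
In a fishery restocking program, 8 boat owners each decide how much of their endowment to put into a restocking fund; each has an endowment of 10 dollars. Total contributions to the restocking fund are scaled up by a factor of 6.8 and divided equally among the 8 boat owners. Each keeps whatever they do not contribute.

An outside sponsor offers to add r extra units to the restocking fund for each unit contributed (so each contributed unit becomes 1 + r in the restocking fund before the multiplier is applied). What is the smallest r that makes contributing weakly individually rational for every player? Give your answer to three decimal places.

With matching at rate r, one contributed unit becomes (1 + r) in the restocking fund and returns 6.8 × (1 + r) / 8 to the contributor.
Setting this equal to 1: 1 + r = 8/6.8 = 1.1765.
So the minimum matching rate is r = 1.1765 − 1 = 0.176.

0.176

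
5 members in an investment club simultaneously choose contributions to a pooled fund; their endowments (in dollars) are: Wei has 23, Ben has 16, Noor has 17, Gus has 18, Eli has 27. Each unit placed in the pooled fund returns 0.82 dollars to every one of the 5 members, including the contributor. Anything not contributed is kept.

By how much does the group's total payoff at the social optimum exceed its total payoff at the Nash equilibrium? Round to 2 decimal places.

The private return per contributed unit is 0.82 < 1 for everyone, so the Nash equilibrium is zero contribution and the group total is Σ E_j = 23 + 16 + 17 + 18 + 27 = 101.
Each contributed unit returns 4.100 to the group, so the social optimum is full contribution by everyone: group total = 4.100 × 101 = 414.10.
Efficiency loss = (4.100 − 1) × 101 = 313.10.

313.10 dollars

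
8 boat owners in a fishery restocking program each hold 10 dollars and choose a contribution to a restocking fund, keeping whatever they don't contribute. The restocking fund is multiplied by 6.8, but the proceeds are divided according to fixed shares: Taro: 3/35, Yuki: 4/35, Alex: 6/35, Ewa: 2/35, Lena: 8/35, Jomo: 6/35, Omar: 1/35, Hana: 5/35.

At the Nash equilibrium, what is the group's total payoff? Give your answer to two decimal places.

254.00 dollars

Each unit j contributes comes back to j as 6.8 × (j's share), so j prefers to contribute only if that share exceeds 1/6.8 = 0.1471; otherwise keeping the unit dominates.
Alex, Lena and Jomo are above the threshold, contributing 10 each; the remaining 5 contribute 0. Total contributed: 30.
The restocking fund pays out 6.8 × 30 = 204.00 in total (split across the unequal shares, but the aggregate is all that matters for the group sum).
The 5 free-riders keep 10 each, adding 50. Group total = 50 + 204.00 = 254.00.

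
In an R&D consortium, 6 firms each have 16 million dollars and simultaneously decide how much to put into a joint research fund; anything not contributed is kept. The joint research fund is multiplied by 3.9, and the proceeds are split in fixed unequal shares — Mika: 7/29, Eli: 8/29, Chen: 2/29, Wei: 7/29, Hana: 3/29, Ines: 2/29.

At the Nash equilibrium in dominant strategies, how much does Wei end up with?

31.06 million dollars

A player with share s gets back 3.9·s per unit contributed, so full contribution is dominant for anyone with s > 1/3.9 = 0.2564 and zero contribution is dominant for anyone below.
The only share above 0.2564 is Eli's 8/29, contributing 16; the remaining 5 contribute 0. Total contributed: 16.
Wei keeps 16 and receives 3.9 × 16 × 7/29 = 15.06 from the joint research fund, for a payoff of 31.06.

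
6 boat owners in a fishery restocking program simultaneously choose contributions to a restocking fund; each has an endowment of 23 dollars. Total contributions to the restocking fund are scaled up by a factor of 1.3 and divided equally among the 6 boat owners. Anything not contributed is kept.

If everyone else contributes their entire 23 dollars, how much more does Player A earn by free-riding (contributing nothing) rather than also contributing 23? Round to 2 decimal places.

Switching from a contribution of 23 to 0 lets Player A keep an extra 23 dollars, but lowers the restocking fund by 23, which costs Player A their own share of that drop: 1.3/6 × 23 = 4.98.
Net gain = 23 − 4.98 = 18.02. The private return per contributed unit (0.2167) is below 1, so free-riding is indeed the best response regardless of what the others do.

18.02 dollars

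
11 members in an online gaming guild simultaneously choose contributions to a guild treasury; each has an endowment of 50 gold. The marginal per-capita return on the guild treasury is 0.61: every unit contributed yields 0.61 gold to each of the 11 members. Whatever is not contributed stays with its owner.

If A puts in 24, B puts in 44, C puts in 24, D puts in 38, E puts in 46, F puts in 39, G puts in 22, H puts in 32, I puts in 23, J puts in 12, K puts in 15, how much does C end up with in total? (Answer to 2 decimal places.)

Total contributed: 24 + 44 + 24 + 38 + 46 + 39 + 22 + 32 + 23 + 12 + 15 = 319.
Each receives 0.61 × 319 = 194.59 from the guild treasury.
C keeps 50 − 24 = 26, so C's payoff is 26 + 194.59 = 220.59.

220.59 gold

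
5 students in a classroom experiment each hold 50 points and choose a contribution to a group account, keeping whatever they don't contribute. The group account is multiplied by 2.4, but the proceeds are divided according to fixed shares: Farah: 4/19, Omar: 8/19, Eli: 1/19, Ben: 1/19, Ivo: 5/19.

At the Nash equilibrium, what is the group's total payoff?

Player j's private return per contributed unit is 2.4 × (j's share). Contributing is weakly dominant for j when that share is at least 1/2.4 = 0.4167, and contributing 0 is dominant otherwise.
The only share above 0.4167 is Omar's 8/19, contributing 50; the remaining 4 contribute 0. Total contributed: 50.
The group account pays out 2.4 × 50 = 120.00 in total (split across the unequal shares, but the aggregate is all that matters for the group sum).
The 4 free-riders keep 50 each, adding 200. Group total = 200 + 120.00 = 320.00.

320.00 points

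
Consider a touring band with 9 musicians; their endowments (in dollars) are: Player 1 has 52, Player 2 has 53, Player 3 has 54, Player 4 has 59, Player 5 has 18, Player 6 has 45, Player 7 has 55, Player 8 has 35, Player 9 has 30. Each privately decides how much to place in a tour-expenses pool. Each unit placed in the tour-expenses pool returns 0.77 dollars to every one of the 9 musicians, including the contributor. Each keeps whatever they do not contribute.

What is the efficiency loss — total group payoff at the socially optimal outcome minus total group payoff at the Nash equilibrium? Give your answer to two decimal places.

The private return per contributed unit is 0.77 < 1 for everyone, so the Nash equilibrium is zero contribution and the group total is Σ E_j = 52 + 53 + 54 + 59 + 18 + 45 + 55 + 35 + 30 = 401.
Each contributed unit returns 6.930 to the group, so the social optimum is full contribution by everyone: group total = 6.930 × 401 = 2778.93.
Efficiency loss = (6.930 − 1) × 401 = 2377.93.

2377.93 dollars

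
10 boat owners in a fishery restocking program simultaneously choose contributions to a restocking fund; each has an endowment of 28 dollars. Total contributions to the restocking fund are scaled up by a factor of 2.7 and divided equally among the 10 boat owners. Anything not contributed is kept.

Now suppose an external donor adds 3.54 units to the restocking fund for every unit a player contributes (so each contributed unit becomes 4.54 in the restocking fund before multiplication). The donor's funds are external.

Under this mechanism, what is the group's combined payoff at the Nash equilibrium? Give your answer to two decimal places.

3432.24 dollars

With the mechanism, a contributed unit returns 2.7 × 4.54 / 10 = 1.2258 per unit of net cost to the contributor — now above 1 — so contributing fully is weakly dominant for every player.
So the Nash equilibrium is full contribution by all 10; the group earns 2.7 × 4.54 × 280 = 3432.24.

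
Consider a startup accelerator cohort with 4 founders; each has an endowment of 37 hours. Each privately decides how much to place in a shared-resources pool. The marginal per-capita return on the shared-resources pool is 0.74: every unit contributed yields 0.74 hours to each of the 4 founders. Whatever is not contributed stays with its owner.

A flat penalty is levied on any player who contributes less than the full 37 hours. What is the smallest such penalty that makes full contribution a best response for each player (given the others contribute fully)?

Given the others contribute fully, the best deviation is to contribute 0 (any partial contribution still incurs the fine and gives up units whose private return 0.74 is below 1).
Deviating from 37 to 0 saves 37 hours but forfeits the deviator's share of the drop in the shared-resources pool: 0.74 × 37 = 27.38.
So the deviation gain is 37 − 27.38 = 9.62, and the fine must be at least 9.62 hours to wipe it out.

9.62 hours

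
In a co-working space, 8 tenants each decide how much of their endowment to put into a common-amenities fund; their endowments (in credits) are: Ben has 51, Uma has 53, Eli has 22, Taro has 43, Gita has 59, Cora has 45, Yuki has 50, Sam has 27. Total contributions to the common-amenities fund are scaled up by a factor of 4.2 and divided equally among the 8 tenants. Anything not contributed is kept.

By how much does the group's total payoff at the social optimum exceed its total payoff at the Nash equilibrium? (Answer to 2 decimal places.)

1120.00 credits

The private return per contributed unit is 4.2/8 = 0.5250 < 1 for every player regardless of endowment, so the Nash equilibrium is zero contribution and the group total is Σ E_j = 51 + 53 + 22 + 43 + 59 + 45 + 50 + 27 = 350.
Each contributed unit returns 4.200 to the group, so the social optimum is full contribution by everyone: group total = 4.200 × 350 = 1470.00.
Efficiency loss = (4.200 − 1) × 350 = 1120.00.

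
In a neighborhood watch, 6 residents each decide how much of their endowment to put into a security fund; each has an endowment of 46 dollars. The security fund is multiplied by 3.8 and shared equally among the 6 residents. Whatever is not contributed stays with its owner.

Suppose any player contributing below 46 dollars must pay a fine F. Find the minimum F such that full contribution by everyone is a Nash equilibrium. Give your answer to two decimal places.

Given the others contribute fully, the best deviation is to contribute 0 (any partial contribution still incurs the fine and gives up units whose private return 0.6333 is below 1).
Deviating from 46 to 0 saves 46 dollars but forfeits the deviator's share of the drop in the security fund: 3.8/6 × 46 = 29.13.
So the deviation gain is 46 − 29.13 = 16.87, and the fine must be at least 16.87 dollars to wipe it out.

16.87 dollars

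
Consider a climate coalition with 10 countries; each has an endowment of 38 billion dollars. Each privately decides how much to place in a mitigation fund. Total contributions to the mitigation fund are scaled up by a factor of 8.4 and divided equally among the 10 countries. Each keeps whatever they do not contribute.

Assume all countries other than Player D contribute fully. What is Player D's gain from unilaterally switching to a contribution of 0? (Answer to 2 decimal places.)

Switching from a contribution of 38 to 0 lets Player D keep an extra 38 billion dollars, but lowers the mitigation fund by 38, which costs Player D their own share of that drop: 8.4/10 × 38 = 31.92.
Net gain = 38 − 31.92 = 6.08. The private return per contributed unit (0.8400) is below 1, so free-riding is indeed the best response regardless of what the others do.

6.08 billion dollars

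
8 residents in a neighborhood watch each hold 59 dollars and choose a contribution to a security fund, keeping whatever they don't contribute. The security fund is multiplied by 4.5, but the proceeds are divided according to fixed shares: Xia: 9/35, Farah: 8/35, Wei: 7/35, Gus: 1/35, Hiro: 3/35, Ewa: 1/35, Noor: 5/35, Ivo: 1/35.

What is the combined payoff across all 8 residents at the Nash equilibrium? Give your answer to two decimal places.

885.00 dollars

Player j's private return per contributed unit is 4.5 × (j's share). Contributing is weakly dominant for j when that share is at least 1/4.5 = 0.2222, and contributing 0 is dominant otherwise.
Xia and Farah are above the threshold, contributing 59 each; the remaining 6 contribute 0. Total contributed: 118.
The security fund pays out 4.5 × 118 = 531.00 in total (split across the unequal shares, but the aggregate is all that matters for the group sum).
The 6 free-riders keep 59 each, adding 354. Group total = 354 + 531.00 = 885.00.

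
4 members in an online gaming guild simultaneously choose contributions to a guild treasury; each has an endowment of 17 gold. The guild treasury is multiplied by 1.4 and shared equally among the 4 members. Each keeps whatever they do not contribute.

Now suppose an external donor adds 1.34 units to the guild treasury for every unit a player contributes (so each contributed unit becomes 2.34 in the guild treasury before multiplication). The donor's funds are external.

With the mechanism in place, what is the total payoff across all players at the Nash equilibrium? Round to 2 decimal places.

With the mechanism, a contributed unit returns 1.4 × 2.34 / 4 = 0.8190 per unit of net cost — still below 1 — so contributing 0 remains dominant for every player.
At the Nash equilibrium no one contributes; group total payoff = 4 × 17 = 68.

68.00 gold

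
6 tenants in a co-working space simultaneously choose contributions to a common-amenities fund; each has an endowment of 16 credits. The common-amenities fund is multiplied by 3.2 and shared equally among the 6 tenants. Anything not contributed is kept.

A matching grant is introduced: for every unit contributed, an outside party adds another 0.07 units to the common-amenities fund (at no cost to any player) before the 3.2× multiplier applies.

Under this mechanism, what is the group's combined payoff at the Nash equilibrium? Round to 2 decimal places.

96.00 credits

With the mechanism, a contributed unit returns 3.2 × 1.07 / 6 = 0.5707 per unit of net cost — still below 1 — so contributing 0 remains dominant for every player.
Everyone keeps their endowment and the group total is 6 × 16 = 96.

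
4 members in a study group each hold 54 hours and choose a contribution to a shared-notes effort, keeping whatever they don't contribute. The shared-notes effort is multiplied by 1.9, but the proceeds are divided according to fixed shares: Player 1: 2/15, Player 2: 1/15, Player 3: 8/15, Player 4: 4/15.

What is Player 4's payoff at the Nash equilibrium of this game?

81.36 hours

A player with share s gets back 1.9·s per unit contributed, so full contribution is dominant for anyone with s > 1/1.9 = 0.5263 and zero contribution is dominant for anyone below.
Only Player 3 (8/15) clears that bar, contributing 54; the remaining 3 contribute 0. Total contributed: 54.
Player 4 keeps 54 and receives 1.9 × 54 × 4/15 = 27.36 from the shared-notes effort, for a payoff of 81.36.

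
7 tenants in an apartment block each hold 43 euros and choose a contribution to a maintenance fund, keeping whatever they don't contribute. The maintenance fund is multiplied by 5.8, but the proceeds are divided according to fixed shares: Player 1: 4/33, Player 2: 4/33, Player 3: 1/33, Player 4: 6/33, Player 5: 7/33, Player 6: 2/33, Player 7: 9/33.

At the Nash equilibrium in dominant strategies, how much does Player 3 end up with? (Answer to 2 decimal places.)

Player j's private return per contributed unit is 5.8 × (j's share). Contributing is weakly dominant for j when that share is at least 1/5.8 = 0.1724, and contributing 0 is dominant otherwise.
Player 4, Player 5 and Player 7 are above the threshold, contributing 43 each; the remaining 4 contribute 0. Total contributed: 129.
Player 3 keeps 43 and receives 5.8 × 129 × 1/33 = 22.67 from the maintenance fund, for a payoff of 65.67.

65.67 euros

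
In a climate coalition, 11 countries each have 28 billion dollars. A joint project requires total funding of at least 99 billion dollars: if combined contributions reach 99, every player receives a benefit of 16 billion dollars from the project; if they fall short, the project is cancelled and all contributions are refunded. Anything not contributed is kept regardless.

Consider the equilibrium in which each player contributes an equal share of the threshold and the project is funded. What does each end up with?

35 billion dollars

Equal share of the threshold: 99/11 = 9.
At this profile no one gains by cutting their contribution: any cut drops the total below 99, the project is cancelled, contributions are refunded, and the deviator ends with 28, which is less than 28 − 9 + 16 = 35. Contributing more than 9 just wastes the excess. So contributing exactly 9 is a best response.
Each player's payoff: 28 − 9 + 16 = 35.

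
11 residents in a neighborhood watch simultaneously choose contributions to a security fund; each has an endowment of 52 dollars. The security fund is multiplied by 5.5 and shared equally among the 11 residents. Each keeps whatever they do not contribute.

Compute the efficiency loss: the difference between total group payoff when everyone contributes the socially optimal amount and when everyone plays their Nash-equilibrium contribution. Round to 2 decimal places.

2574.00 dollars

Each contributed unit returns 5.5/11 = 0.5000 to its contributor — below 1 — so contributing 0 is dominant for every player. At the Nash equilibrium everyone keeps their 52, and the group total is 11 × 52 = 572.
Each contributed unit returns 5.500 to the group as a whole (0.5000 to each of 11 players), which exceeds 1, so the social optimum is full contribution: group total = 5.500 × 572 = 3146.00.
Efficiency loss = 3146.00 − 572 = 2574.00.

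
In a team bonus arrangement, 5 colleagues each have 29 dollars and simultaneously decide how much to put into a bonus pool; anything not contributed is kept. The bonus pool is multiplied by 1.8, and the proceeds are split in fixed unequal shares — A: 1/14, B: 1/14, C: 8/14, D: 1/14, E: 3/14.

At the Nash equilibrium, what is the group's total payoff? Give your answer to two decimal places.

168.20 dollars

Player j's private return per contributed unit is 1.8 × (j's share). Contributing is weakly dominant for j when that share is at least 1/1.8 = 0.5556, and contributing 0 is dominant otherwise.
The only share above 0.5556 is C's 8/14, contributing 29; the remaining 4 contribute 0. Total contributed: 29.
The bonus pool pays out 1.8 × 29 = 52.20 in total (split across the unequal shares, but the aggregate is all that matters for the group sum).
The 4 free-riders keep 29 each, adding 116. Group total = 116 + 52.20 = 168.20.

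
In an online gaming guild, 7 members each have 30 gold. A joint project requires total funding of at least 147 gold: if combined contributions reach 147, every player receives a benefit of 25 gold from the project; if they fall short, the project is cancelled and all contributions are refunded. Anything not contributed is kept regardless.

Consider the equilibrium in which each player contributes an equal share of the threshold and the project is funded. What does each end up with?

34 gold

Equal share of the threshold: 147/7 = 21.
At this profile no one gains by cutting their contribution: any cut drops the total below 147, the project is cancelled, contributions are refunded, and the deviator ends with 30, which is less than 30 − 21 + 25 = 34. Contributing more than 21 just wastes the excess. So contributing exactly 21 is a best response.
Each player's payoff: 30 − 21 + 25 = 34.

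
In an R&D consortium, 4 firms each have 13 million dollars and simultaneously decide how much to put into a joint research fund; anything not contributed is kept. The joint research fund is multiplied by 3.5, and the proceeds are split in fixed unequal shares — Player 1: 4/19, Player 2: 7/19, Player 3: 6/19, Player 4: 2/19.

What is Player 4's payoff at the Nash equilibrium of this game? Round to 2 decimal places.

Each unit j contributes comes back to j as 3.5 × (j's share), so j prefers to contribute only if that share exceeds 1/3.5 = 0.2857; otherwise keeping the unit dominates.
Player 2 and Player 3 clear that bar, contributing 13 each; the remaining 2 contribute 0. Total contributed: 26.
Player 4 keeps 13 and receives 3.5 × 26 × 2/19 = 9.58 from the joint research fund, for a payoff of 22.58.

22.58 million dollars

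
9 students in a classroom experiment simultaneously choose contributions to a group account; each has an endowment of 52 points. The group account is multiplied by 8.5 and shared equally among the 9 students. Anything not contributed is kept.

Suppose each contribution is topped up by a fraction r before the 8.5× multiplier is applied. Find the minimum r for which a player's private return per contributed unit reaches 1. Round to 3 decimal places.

0.059

With matching at rate r, one contributed unit becomes (1 + r) in the group account and returns 8.5 × (1 + r) / 9 to the contributor.
Setting this equal to 1: 1 + r = 9/8.5 = 1.0588.
So the minimum matching rate is r = 1.0588 − 1 = 0.059.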